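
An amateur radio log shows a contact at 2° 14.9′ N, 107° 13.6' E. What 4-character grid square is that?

Offset from 180°W / 90°S: lon 287.23°, lat 92.25°.
Field (20°×10°, letters A–R): 287.23/20 → 14 → O, 92.25/10 → 9 → J; chars OJ.
Square (2°×1°, digits 0–9): 7.23/2 → 3, 2.25/1 → 2; chars 32.

OJ32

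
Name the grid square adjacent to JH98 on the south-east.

Longitude square 9; +1 → 10, wraps to 0, carry into field.
Longitude field J = 9; +1 → 10 = K.
Latitude square 8; −1 → 7.

KH07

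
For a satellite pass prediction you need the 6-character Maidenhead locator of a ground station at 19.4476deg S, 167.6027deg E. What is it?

Shift to the Maidenhead origin (180°W, 90°S): lon 347.6027, lat 70.5524.
Field: lon ⌊347.6027/20⌋ = 17 → R; lat ⌊70.5524/10⌋ = 7 → H.
Square: lon ⌊7.6027/2⌋ = 3; lat ⌊0.5524/1⌋ = 0.
Subsquare: lon ⌊1.6027/0.0833333⌋ = 19 → t; lat ⌊0.5524/0.0416667⌋ = 13 → n.

RH30tn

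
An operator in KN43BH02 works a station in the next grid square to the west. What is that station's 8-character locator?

Longitude extended square 0; −1 → -1, wraps to 9, carry into subsquare.
Longitude subsquare b = 1; −1 → 0 = a.
The latitude characters are unchanged.

KN43ah92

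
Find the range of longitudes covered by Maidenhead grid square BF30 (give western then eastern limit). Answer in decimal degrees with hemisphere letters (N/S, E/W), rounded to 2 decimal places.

154.00° W, 152.00° W

Field B=1, F=5: +1·20° lon, +5·10° lat → SW at lon -160°, lat -40°.
Square 3, 0: +3·2° lon, +0·1° lat → SW at lon -154°, lat -40°.
Cell spans 2° lon × 1° lat.
west 154.00° W, east 152.00° W.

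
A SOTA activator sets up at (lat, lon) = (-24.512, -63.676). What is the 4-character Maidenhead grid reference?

FG85

Add 180° to longitude and 90° to latitude: 116.32, 65.49.
Field: 116.32/20 → 5 → F, 65.49/10 → 6 → G; chars FG.
Square: 16.32/2 → 8, 5.49/1 → 5; chars 85.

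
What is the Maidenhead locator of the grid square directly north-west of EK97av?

EK87xw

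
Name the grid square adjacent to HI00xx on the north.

Latitude subsquare x = 23; +1 → 24, wraps to 0 = a, carry into square.
Latitude square 0; +1 → 1.
The longitude characters are unchanged.

HI01xa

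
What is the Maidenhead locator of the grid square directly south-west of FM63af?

Longitude subsquare a = 0; −1 → -1, wraps to 23 = x, carry into square.
Longitude square 6; −1 → 5.
Latitude subsquare f = 5; −1 → 4 = e.

FM53xe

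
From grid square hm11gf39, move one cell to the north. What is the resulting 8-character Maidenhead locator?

Latitude extended square 9; +1 → 10, wraps to 0, carry into subsquare.
Latitude subsquare f = 5; +1 → 6 = g.
The longitude characters are unchanged.

HM11gg30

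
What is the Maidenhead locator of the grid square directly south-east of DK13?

DK22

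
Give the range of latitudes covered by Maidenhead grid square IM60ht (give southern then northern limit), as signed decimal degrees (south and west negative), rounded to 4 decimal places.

30.7917, 30.8333

Field I=8, M=12: +8·20° lon, +12·10° lat → SW at lon -20°, lat 30°.
Square 6, 0: +6·2° lon, +0·1° lat → SW at lon -8°, lat 30°.
Subsquare h=7, t=19: +7·0.0833333° lon, +19·0.0416667° lat → SW at lon -7.41667°, lat 30.7917°.
Cell spans 0.0833333° lon × 0.0416667° lat.
south 30.7917, north 30.8333.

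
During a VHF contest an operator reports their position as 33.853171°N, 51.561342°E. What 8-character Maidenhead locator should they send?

Add 180° to longitude and 90° to latitude: 231.56134, 123.85317.
Field (20°×10°, letters A–R): lon ⌊231.56134/20⌋ = 11 → L; lat ⌊123.85317/10⌋ = 12 → M.
Square (2°×1°, digits 0–9): lon ⌊11.56134/2⌋ = 5; lat ⌊3.85317/1⌋ = 3.
Subsquare (5′×2.5′, letters a–x): lon ⌊1.56134/0.0833333⌋ = 18 → s; lat ⌊0.85317/0.0416667⌋ = 20 → u.
Extended square (30″×15″, digits 0–9): lon ⌊0.06134/0.00833333⌋ = 7; lat ⌊0.01984/0.00416667⌋ = 4.

LM53su74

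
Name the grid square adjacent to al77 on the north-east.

AL88

Longitude square 7; +1 → 8.
Latitude square 7; +1 → 8.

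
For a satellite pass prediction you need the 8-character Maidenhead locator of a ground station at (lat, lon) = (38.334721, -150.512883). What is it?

BM48ri80

Offset from 180°W / 90°S: lon 29.48712°, lat 128.33472°.
Field (20°×10°, letters A–R): lon ⌊29.48712/20⌋ = 1 → B; lat ⌊128.33472/10⌋ = 12 → M.
Square (2°×1°, digits 0–9): lon ⌊9.48712/2⌋ = 4; lat ⌊8.33472/1⌋ = 8.
Subsquare (5′×2.5′, letters a–x): lon ⌊1.48712/0.0833333⌋ = 17 → r; lat ⌊0.33472/0.0416667⌋ = 8 → i.
Extended square (30″×15″, digits 0–9): lon ⌊0.07045/0.00833333⌋ = 8; lat ⌊0.00139/0.00416667⌋ = 0.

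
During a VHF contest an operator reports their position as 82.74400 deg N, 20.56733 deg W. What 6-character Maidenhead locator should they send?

HR92rr

Add 180° to longitude and 90° to latitude: 159.4327, 172.7440.
Field: 159.4327/20 → 7 → H, 172.7440/10 → 17 → R; chars HR.
Square: 19.4327/2 → 9, 2.7440/1 → 2; chars 92.
Subsquare: 1.4327/0.0833333 → 17 → r, 0.7440/0.0416667 → 17 → r; chars rr.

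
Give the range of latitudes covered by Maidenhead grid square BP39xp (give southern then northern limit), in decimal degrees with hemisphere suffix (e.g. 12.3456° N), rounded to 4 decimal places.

Field B=1, P=15: +1·20° lon, +15·10° lat → SW at lon -160°, lat 60°.
Square 3, 9: +3·2° lon, +9·1° lat → SW at lon -154°, lat 69°.
Subsquare x=23, p=15: +23·0.0833333° lon, +15·0.0416667° lat → SW at lon -152.083°, lat 69.625°.
Cell spans 0.0833333° lon × 0.0416667° lat.
south 69.6250° N, north 69.6667° N.

69.6250° N, 69.6667° N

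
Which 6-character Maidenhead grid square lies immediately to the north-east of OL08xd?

Longitude subsquare x = 23; +1 → 24, wraps to 0 = a, carry into square.
Longitude square 0; +1 → 1.
Latitude subsquare d = 3; +1 → 4 = e.

OL18ae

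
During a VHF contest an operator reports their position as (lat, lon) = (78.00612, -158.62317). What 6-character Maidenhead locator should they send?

BQ08qa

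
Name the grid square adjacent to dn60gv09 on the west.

Longitude extended square 0; −1 → -1, wraps to 9, carry into subsquare.
Longitude subsquare g = 6; −1 → 5 = f.
The latitude characters are unchanged.

DN60fv99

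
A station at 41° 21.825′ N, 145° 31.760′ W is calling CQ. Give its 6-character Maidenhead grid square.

Offset from 180°W / 90°S: lon 34.4707°, lat 131.3638°.
Field: lon ⌊34.4707/20⌋ = 1 → B; lat ⌊131.3638/10⌋ = 13 → N.
Square: lon ⌊14.4707/2⌋ = 7; lat ⌊1.3638/1⌋ = 1.
Subsquare: lon ⌊0.4707/0.0833333⌋ = 5 → f; lat ⌊0.3638/0.0416667⌋ = 8 → i.

BN71fi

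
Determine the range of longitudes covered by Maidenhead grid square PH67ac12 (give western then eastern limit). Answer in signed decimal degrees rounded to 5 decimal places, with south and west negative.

132.00833, 132.01667

Field P=15, H=7: +15·20° lon, +7·10° lat → SW at lon 120°, lat -20°.
Square 6, 7: +6·2° lon, +7·1° lat → SW at lon 132°, lat -13°.
Subsquare a=0, c=2: +0·0.0833333° lon, +2·0.0416667° lat → SW at lon 132°, lat -12.9167°.
Extended square 1, 2: +1·0.00833333° lon, +2·0.00416667° lat → SW at lon 132.008°, lat -12.9083°.
Cell spans 0.00833333° lon × 0.00416667° lat.
west 132.00833, east 132.01667.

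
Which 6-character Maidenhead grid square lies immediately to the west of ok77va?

Longitude subsquare v = 21; −1 → 20 = u.
The latitude characters are unchanged.

OK77ua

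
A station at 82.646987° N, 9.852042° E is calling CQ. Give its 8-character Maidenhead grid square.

Shift to the Maidenhead origin (180°W, 90°S): lon 189.85204, lat 172.64699.
Field: 189.85204/20 → 9 → J, 172.64699/10 → 17 → R; chars JR.
Square: 9.85204/2 → 4, 2.64699/1 → 2; chars 42.
Subsquare: 1.85204/0.0833333 → 22 → w, 0.64699/0.0416667 → 15 → p; chars wp.
Extended square: 0.01871/0.00833333 → 2, 0.02199/0.00416667 → 5; chars 25.

JR42wp25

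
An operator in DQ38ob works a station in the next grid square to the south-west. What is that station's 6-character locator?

Longitude subsquare o = 14; −1 → 13 = n.
Latitude subsquare b = 1; −1 → 0 = a.

DQ38na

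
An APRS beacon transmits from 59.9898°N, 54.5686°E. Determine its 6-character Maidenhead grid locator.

LO79gx

Offset from 180°W / 90°S: lon 234.5686°, lat 149.9898°.
Field: lon ⌊234.5686/20⌋ = 11 → L; lat ⌊149.9898/10⌋ = 14 → O.
Square: lon ⌊14.5686/2⌋ = 7; lat ⌊9.9898/1⌋ = 9.
Subsquare: lon ⌊0.5686/0.0833333⌋ = 6 → g; lat ⌊0.9898/0.0416667⌋ = 23 → x.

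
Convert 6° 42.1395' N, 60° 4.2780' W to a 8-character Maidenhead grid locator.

FJ96xq18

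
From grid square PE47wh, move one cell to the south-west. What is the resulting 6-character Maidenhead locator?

Longitude subsquare w = 22; −1 → 21 = v.
Latitude subsquare h = 7; −1 → 6 = g.

PE47vg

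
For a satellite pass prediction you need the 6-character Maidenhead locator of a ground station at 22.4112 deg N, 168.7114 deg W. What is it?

AL52pj

Add 180° to longitude and 90° to latitude: 11.2886, 112.4112.
Field: lon ⌊11.2886/20⌋ = 0 → A; lat ⌊112.4112/10⌋ = 11 → L.
Square: lon ⌊11.2886/2⌋ = 5; lat ⌊2.4112/1⌋ = 2.
Subsquare: lon ⌊1.2886/0.0833333⌋ = 15 → p; lat ⌊0.4112/0.0416667⌋ = 9 → j.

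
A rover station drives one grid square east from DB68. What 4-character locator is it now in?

DB78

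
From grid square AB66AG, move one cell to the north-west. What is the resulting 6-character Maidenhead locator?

Longitude subsquare a = 0; −1 → -1, wraps to 23 = x, carry into square.
Longitude square 6; −1 → 5.
Latitude subsquare g = 6; +1 → 7 = h.

AB56xh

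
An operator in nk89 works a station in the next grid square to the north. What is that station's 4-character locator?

NL80

Latitude square 9; +1 → 10, wraps to 0, carry into field.
Latitude field K = 10; +1 → 11 = L.
The longitude characters are unchanged.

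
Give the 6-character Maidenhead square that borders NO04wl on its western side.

Longitude subsquare w = 22; −1 → 21 = v.
The latitude characters are unchanged.

NO04vl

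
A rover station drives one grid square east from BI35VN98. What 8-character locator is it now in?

BI35wn08

Longitude extended square 9; +1 → 10, wraps to 0, carry into subsquare.
Longitude subsquare v = 21; +1 → 22 = w.
The latitude characters are unchanged.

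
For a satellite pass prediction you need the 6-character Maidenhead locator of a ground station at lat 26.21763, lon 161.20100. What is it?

Offset from 180°W / 90°S: lon 341.2010°, lat 116.2176°.
Field (20°×10°, letters A–R): lon ⌊341.2010/20⌋ = 17 → R; lat ⌊116.2176/10⌋ = 11 → L.
Square (2°×1°, digits 0–9): lon ⌊1.2010/2⌋ = 0; lat ⌊6.2176/1⌋ = 6.
Subsquare (5′×2.5′, letters a–x): lon ⌊1.2010/0.0833333⌋ = 14 → o; lat ⌊0.2176/0.0416667⌋ = 5 → f.

RL06of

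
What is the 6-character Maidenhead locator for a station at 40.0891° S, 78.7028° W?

FE09pv

Shift to the Maidenhead origin (180°W, 90°S): lon 101.2972, lat 49.9109.
Field: 101.2972/20 → 5 → F, 49.9109/10 → 4 → E; chars FE.
Square: 1.2972/2 → 0, 9.9109/1 → 9; chars 09.
Subsquare: 1.2972/0.0833333 → 15 → p, 0.9109/0.0416667 → 21 → v; chars pv.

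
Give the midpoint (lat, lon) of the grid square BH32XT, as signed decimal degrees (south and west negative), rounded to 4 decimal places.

Field B=1, H=7: +1·20° lon, +7·10° lat → SW at lon -160°, lat -20°.
Square 3, 2: +3·2° lon, +2·1° lat → SW at lon -154°, lat -18°.
Subsquare x=23, t=19: +23·0.0833333° lon, +19·0.0416667° lat → SW at lon -152.083°, lat -17.2083°.
Cell spans 0.0833333° lon × 0.0416667° lat. Centre is SW corner plus half of each.
latitude -17.1875, longitude -152.0417.

-17.1875, -152.0417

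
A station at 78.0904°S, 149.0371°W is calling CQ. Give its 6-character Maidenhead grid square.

Add 180° to longitude and 90° to latitude: 30.9629, 11.9096.
Field: lon ⌊30.9629/20⌋ = 1 → B; lat ⌊11.9096/10⌋ = 1 → B.
Square: lon ⌊10.9629/2⌋ = 5; lat ⌊1.9096/1⌋ = 1.
Subsquare: lon ⌊0.9629/0.0833333⌋ = 11 → l; lat ⌊0.9096/0.0416667⌋ = 21 → v.

BB51lv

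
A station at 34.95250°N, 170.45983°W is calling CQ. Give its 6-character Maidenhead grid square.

Shift to the Maidenhead origin (180°W, 90°S): lon 9.5402, lat 124.9525.
Field (20°×10°, letters A–R): lon ⌊9.5402/20⌋ = 0 → A; lat ⌊124.9525/10⌋ = 12 → M.
Square (2°×1°, digits 0–9): lon ⌊9.5402/2⌋ = 4; lat ⌊4.9525/1⌋ = 4.
Subsquare (5′×2.5′, letters a–x): lon ⌊1.5402/0.0833333⌋ = 18 → s; lat ⌊0.9525/0.0416667⌋ = 22 → w.

AM44sw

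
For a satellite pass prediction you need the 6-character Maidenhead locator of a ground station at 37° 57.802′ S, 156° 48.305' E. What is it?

QF82ja

Shift to the Maidenhead origin (180°W, 90°S): lon 336.8051, lat 52.0366.
Field: lon ⌊336.8051/20⌋ = 16 → Q; lat ⌊52.0366/10⌋ = 5 → F.
Square: lon ⌊16.8051/2⌋ = 8; lat ⌊2.0366/1⌋ = 2.
Subsquare: lon ⌊0.8051/0.0833333⌋ = 9 → j; lat ⌊0.0366/0.0416667⌋ = 0 → a.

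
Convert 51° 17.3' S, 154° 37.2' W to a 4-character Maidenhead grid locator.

Offset from 180°W / 90°S: lon 25.38°, lat 38.71°.
Field (20°×10°, letters A–R): lon ⌊25.38/20⌋ = 1 → B; lat ⌊38.71/10⌋ = 3 → D.
Square (2°×1°, digits 0–9): lon ⌊5.38/2⌋ = 2; lat ⌊8.71/1⌋ = 8.

BD28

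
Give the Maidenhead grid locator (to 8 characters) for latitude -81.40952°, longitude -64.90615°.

Shift to the Maidenhead origin (180°W, 90°S): lon 115.09385, lat 8.59048.
Field: lon ⌊115.09385/20⌋ = 5 → F; lat ⌊8.59048/10⌋ = 0 → A.
Square: lon ⌊15.09385/2⌋ = 7; lat ⌊8.59048/1⌋ = 8.
Subsquare: lon ⌊1.09385/0.0833333⌋ = 13 → n; lat ⌊0.59048/0.0416667⌋ = 14 → o.
Extended square: lon ⌊0.01052/0.00833333⌋ = 1; lat ⌊0.00715/0.00416667⌋ = 1.

FA78no11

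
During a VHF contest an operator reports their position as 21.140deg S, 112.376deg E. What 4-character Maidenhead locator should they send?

Offset from 180°W / 90°S: lon 292.38°, lat 68.86°.
Field: lon ⌊292.38/20⌋ = 14 → O; lat ⌊68.86/10⌋ = 6 → G.
Square: lon ⌊12.38/2⌋ = 6; lat ⌊8.86/1⌋ = 8.

OG68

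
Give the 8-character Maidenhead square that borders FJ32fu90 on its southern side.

Latitude extended square 0; −1 → -1, wraps to 9, carry into subsquare.
Latitude subsquare u = 20; −1 → 19 = t.
The longitude characters are unchanged.

FJ32ft99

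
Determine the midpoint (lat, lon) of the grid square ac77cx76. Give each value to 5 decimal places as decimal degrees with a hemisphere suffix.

62.01458° S, 165.77083° W

Field A=0, C=2: +0·20° lon, +2·10° lat → SW at lon -180°, lat -70°.
Square 7, 7: +7·2° lon, +7·1° lat → SW at lon -166°, lat -63°.
Subsquare c=2, x=23: +2·0.0833333° lon, +23·0.0416667° lat → SW at lon -165.833°, lat -62.0417°.
Extended square 7, 6: +7·0.00833333° lon, +6·0.00416667° lat → SW at lon -165.775°, lat -62.0167°.
Cell spans 0.00833333° lon × 0.00416667° lat. Centre is SW corner plus half of each.
latitude 62.01458° S, longitude 165.77083° W.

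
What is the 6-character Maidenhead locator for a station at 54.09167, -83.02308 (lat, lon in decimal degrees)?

Offset from 180°W / 90°S: lon 96.9769°, lat 144.0917°.
Field: lon ⌊96.9769/20⌋ = 4 → E; lat ⌊144.0917/10⌋ = 14 → O.
Square: lon ⌊16.9769/2⌋ = 8; lat ⌊4.0917/1⌋ = 4.
Subsquare: lon ⌊0.9769/0.0833333⌋ = 11 → l; lat ⌊0.0917/0.0416667⌋ = 2 → c.

EO84lc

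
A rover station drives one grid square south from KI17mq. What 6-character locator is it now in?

Latitude subsquare q = 16; −1 → 15 = p.
The longitude characters are unchanged.

KI17mp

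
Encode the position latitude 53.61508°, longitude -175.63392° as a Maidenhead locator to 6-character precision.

AO23eo

Offset from 180°W / 90°S: lon 4.3661°, lat 143.6151°.
Field (20°×10°, letters A–R): lon ⌊4.3661/20⌋ = 0 → A; lat ⌊143.6151/10⌋ = 14 → O.
Square (2°×1°, digits 0–9): lon ⌊4.3661/2⌋ = 2; lat ⌊3.6151/1⌋ = 3.
Subsquare (5′×2.5′, letters a–x): lon ⌊0.3661/0.0833333⌋ = 4 → e; lat ⌊0.6151/0.0416667⌋ = 14 → o.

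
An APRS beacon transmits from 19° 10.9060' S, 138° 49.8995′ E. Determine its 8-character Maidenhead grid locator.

PH90jt96

Offset from 180°W / 90°S: lon 318.83166°, lat 70.81823°.
Field: lon ⌊318.83166/20⌋ = 15 → P; lat ⌊70.81823/10⌋ = 7 → H.
Square: lon ⌊18.83166/2⌋ = 9; lat ⌊0.81823/1⌋ = 0.
Subsquare: lon ⌊0.83166/0.0833333⌋ = 9 → j; lat ⌊0.81823/0.0416667⌋ = 19 → t.
Extended square: lon ⌊0.08166/0.00833333⌋ = 9; lat ⌊0.02657/0.00416667⌋ = 6.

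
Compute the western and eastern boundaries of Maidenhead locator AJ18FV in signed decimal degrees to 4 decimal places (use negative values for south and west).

-177.5833, -177.5000

Field A=0, J=9: +0·20° lon, +9·10° lat → SW at lon -180°, lat 0°.
Square 1, 8: +1·2° lon, +8·1° lat → SW at lon -178°, lat 8°.
Subsquare f=5, v=21: +5·0.0833333° lon, +21·0.0416667° lat → SW at lon -177.583°, lat 8.875°.
Cell spans 0.0833333° lon × 0.0416667° lat.
west -177.5833, east -177.5000.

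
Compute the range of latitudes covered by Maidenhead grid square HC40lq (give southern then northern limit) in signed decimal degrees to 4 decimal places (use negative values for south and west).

Field H=7, C=2: +7·20° lon, +2·10° lat → SW at lon -40°, lat -70°.
Square 4, 0: +4·2° lon, +0·1° lat → SW at lon -32°, lat -70°.
Subsquare l=11, q=16: +11·0.0833333° lon, +16·0.0416667° lat → SW at lon -31.0833°, lat -69.3333°.
Cell spans 0.0833333° lon × 0.0416667° lat.
south -69.3333, north -69.2917.

-69.3333, -69.2917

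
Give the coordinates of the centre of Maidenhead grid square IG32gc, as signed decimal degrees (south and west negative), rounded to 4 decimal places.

Field I=8, G=6: +8·20° lon, +6·10° lat → SW at lon -20°, lat -30°.
Square 3, 2: +3·2° lon, +2·1° lat → SW at lon -14°, lat -28°.
Subsquare g=6, c=2: +6·0.0833333° lon, +2·0.0416667° lat → SW at lon -13.5°, lat -27.9167°.
Cell spans 0.0833333° lon × 0.0416667° lat. Centre is SW corner plus half of each.
latitude -27.8958, longitude -13.4583.

-27.8958, -13.4583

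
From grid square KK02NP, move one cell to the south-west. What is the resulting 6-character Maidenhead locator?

Longitude subsquare n = 13; −1 → 12 = m.
Latitude subsquare p = 15; −1 → 14 = o.

KK02mo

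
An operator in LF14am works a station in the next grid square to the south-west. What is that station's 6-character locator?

LF04xl

Longitude subsquare a = 0; −1 → -1, wraps to 23 = x, carry into square.
Longitude square 1; −1 → 0.
Latitude subsquare m = 12; −1 → 11 = l.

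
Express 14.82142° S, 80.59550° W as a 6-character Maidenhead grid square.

Offset from 180°W / 90°S: lon 99.4045°, lat 75.1786°.
Field: 99.4045/20 → 4 → E, 75.1786/10 → 7 → H; chars EH.
Square: 19.4045/2 → 9, 5.1786/1 → 5; chars 95.
Subsquare: 1.4045/0.0833333 → 16 → q, 0.1786/0.0416667 → 4 → e; chars qe.

EH95qe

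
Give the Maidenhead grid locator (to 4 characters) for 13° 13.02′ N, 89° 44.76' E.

Offset from 180°W / 90°S: lon 269.75°, lat 103.22°.
Field: 269.75/20 → 13 → N, 103.22/10 → 10 → K; chars NK.
Square: 9.75/2 → 4, 3.22/1 → 3; chars 43.

NK43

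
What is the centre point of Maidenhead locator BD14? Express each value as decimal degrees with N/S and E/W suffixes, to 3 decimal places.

Field B=1, D=3: +1·20° lon, +3·10° lat → SW at lon -160°, lat -60°.
Square 1, 4: +1·2° lon, +4·1° lat → SW at lon -158°, lat -56°.
Cell spans 2° lon × 1° lat. Centre is SW corner plus half of each.
latitude 55.500° S, longitude 157.000° W.

55.500° S, 157.000° W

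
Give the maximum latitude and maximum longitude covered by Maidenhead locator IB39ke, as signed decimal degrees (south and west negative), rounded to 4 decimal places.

Field I=8, B=1: +8·20° lon, +1·10° lat → SW at lon -20°, lat -80°.
Square 3, 9: +3·2° lon, +9·1° lat → SW at lon -14°, lat -71°.
Subsquare k=10, e=4: +10·0.0833333° lon, +4·0.0416667° lat → SW at lon -13.1667°, lat -70.8333°.
Cell spans 0.0833333° lon × 0.0416667° lat. NE corner is SW corner plus one full cell.
latitude -70.7917, longitude -13.0833.

-70.7917, -13.0833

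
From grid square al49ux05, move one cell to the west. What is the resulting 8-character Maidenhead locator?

AL49tx95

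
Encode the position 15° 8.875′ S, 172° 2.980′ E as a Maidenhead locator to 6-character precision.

RH64au

Shift to the Maidenhead origin (180°W, 90°S): lon 352.0497, lat 74.8521.
Field: lon ⌊352.0497/20⌋ = 17 → R; lat ⌊74.8521/10⌋ = 7 → H.
Square: lon ⌊12.0497/2⌋ = 6; lat ⌊4.8521/1⌋ = 4.
Subsquare: lon ⌊0.0497/0.0833333⌋ = 0 → a; lat ⌊0.8521/0.0416667⌋ = 20 → u.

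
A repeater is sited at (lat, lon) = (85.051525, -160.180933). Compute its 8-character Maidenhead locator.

AR95vb82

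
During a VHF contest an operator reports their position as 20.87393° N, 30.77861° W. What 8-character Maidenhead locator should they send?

Offset from 180°W / 90°S: lon 149.22139°, lat 110.87393°.
Field: 149.22139/20 → 7 → H, 110.87393/10 → 11 → L; chars HL.
Square: 9.22139/2 → 4, 0.87393/1 → 0; chars 40.
Subsquare: 1.22139/0.0833333 → 14 → o, 0.87393/0.0416667 → 20 → u; chars ou.
Extended square: 0.05472/0.00833333 → 6, 0.04060/0.00416667 → 9; chars 69.

HL40ou69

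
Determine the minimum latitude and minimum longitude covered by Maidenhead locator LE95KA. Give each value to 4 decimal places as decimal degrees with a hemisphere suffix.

Field L=11, E=4: +11·20° lon, +4·10° lat → SW at lon 40°, lat -50°.
Square 9, 5: +9·2° lon, +5·1° lat → SW at lon 58°, lat -45°.
Subsquare k=10, a=0: +10·0.0833333° lon, +0·0.0416667° lat → SW at lon 58.8333°, lat -45°.
latitude 45.0000° S, longitude 58.8333° E.

45.0000° S, 58.8333° E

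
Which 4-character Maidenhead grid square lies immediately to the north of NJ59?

Latitude square 9; +1 → 10, wraps to 0, carry into field.
Latitude field J = 9; +1 → 10 = K.
The longitude characters are unchanged.

NK50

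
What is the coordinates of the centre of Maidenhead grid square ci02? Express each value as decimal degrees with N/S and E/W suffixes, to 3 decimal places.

Field C=2, I=8: +2·20° lon, +8·10° lat → SW at lon -140°, lat -10°.
Square 0, 2: +0·2° lon, +2·1° lat → SW at lon -140°, lat -8°.
Cell spans 2° lon × 1° lat. Centre is SW corner plus half of each.
latitude 7.500° S, longitude 139.000° W.

7.500° S, 139.000° W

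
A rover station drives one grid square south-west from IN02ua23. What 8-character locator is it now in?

IN02ua12

Longitude extended square 2; −1 → 1.
Latitude extended square 3; −1 → 2.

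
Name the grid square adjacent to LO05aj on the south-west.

Longitude subsquare a = 0; −1 → -1, wraps to 23 = x, carry into square.
Longitude square 0; −1 → -1, wraps to 9, carry into field.
Longitude field L = 11; −1 → 10 = K.
Latitude subsquare j = 9; −1 → 8 = i.

KO95xi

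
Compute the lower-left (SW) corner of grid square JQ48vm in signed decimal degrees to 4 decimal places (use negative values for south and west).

Field J=9, Q=16: +9·20° lon, +16·10° lat → SW at lon 0°, lat 70°.
Square 4, 8: +4·2° lon, +8·1° lat → SW at lon 8°, lat 78°.
Subsquare v=21, m=12: +21·0.0833333° lon, +12·0.0416667° lat → SW at lon 9.75°, lat 78.5°.
latitude 78.5000, longitude 9.7500.

78.5000, 9.7500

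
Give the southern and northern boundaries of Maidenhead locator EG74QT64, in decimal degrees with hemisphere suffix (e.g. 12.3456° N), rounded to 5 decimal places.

Field E=4, G=6: +4·20° lon, +6·10° lat → SW at lon -100°, lat -30°.
Square 7, 4: +7·2° lon, +4·1° lat → SW at lon -86°, lat -26°.
Subsquare q=16, t=19: +16·0.0833333° lon, +19·0.0416667° lat → SW at lon -84.6667°, lat -25.2083°.
Extended square 6, 4: +6·0.00833333° lon, +4·0.00416667° lat → SW at lon -84.6167°, lat -25.1917°.
Cell spans 0.00833333° lon × 0.00416667° lat.
south 25.19167° S, north 25.18750° S.

25.19167° S, 25.18750° S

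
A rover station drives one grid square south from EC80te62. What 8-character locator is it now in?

EC80te61

Latitude extended square 2; −1 → 1.
The longitude characters are unchanged.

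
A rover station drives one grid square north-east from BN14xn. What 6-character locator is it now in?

BN24ao

Longitude subsquare x = 23; +1 → 24, wraps to 0 = a, carry into square.
Longitude square 1; +1 → 2.
Latitude subsquare n = 13; +1 → 14 = o.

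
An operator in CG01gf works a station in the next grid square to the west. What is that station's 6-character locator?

CG01ff

Longitude subsquare g = 6; −1 → 5 = f.
The latitude characters are unchanged.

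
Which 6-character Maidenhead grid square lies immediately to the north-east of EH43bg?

Longitude subsquare b = 1; +1 → 2 = c.
Latitude subsquare g = 6; +1 → 7 = h.

EH43ch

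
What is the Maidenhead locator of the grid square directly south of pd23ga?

PD22gx

Latitude subsquare a = 0; −1 → -1, wraps to 23 = x, carry into square.
Latitude square 3; −1 → 2.
The longitude characters are unchanged.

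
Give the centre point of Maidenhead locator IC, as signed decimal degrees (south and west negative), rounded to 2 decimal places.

-65.00, -10.00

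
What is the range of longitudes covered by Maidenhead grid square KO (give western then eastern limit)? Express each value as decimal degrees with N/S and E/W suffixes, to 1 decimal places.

20.0° E, 40.0° E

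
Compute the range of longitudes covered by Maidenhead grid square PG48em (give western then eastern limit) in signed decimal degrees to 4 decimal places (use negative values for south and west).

Field P=15, G=6: +15·20° lon, +6·10° lat → SW at lon 120°, lat -30°.
Square 4, 8: +4·2° lon, +8·1° lat → SW at lon 128°, lat -22°.
Subsquare e=4, m=12: +4·0.0833333° lon, +12·0.0416667° lat → SW at lon 128.333°, lat -21.5°.
Cell spans 0.0833333° lon × 0.0416667° lat.
west 128.3333, east 128.4167.

128.3333, 128.4167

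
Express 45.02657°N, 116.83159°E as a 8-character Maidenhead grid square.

ON85ja96

Add 180° to longitude and 90° to latitude: 296.83159, 135.02657.
Field (20°×10°, letters A–R): 296.83159/20 → 14 → O, 135.02657/10 → 13 → N; chars ON.
Square (2°×1°, digits 0–9): 16.83159/2 → 8, 5.02657/1 → 5; chars 85.
Subsquare (5′×2.5′, letters a–x): 0.83159/0.0833333 → 9 → j, 0.02657/0.0416667 → 0 → a; chars ja.
Extended square (30″×15″, digits 0–9): 0.08159/0.00833333 → 9, 0.02657/0.00416667 → 6; chars 96.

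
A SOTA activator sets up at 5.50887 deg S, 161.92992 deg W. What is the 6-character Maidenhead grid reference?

Shift to the Maidenhead origin (180°W, 90°S): lon 18.0701, lat 84.4911.
Field (20°×10°, letters A–R): lon ⌊18.0701/20⌋ = 0 → A; lat ⌊84.4911/10⌋ = 8 → I.
Square (2°×1°, digits 0–9): lon ⌊18.0701/2⌋ = 9; lat ⌊4.4911/1⌋ = 4.
Subsquare (5′×2.5′, letters a–x): lon ⌊0.0701/0.0833333⌋ = 0 → a; lat ⌊0.4911/0.0416667⌋ = 11 → l.

AI94al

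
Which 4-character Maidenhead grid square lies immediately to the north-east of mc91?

Longitude square 9; +1 → 10, wraps to 0, carry into field.
Longitude field M = 12; +1 → 13 = N.
Latitude square 1; +1 → 2.

NC02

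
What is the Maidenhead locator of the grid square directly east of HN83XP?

HN93ap

Longitude subsquare x = 23; +1 → 24, wraps to 0 = a, carry into square.
Longitude square 8; +1 → 9.
The latitude characters are unchanged.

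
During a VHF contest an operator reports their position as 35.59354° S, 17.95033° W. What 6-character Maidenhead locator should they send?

Shift to the Maidenhead origin (180°W, 90°S): lon 162.0497, lat 54.4065.
Field (20°×10°, letters A–R): 162.0497/20 → 8 → I, 54.4065/10 → 5 → F; chars IF.
Square (2°×1°, digits 0–9): 2.0497/2 → 1, 4.4065/1 → 4; chars 14.
Subsquare (5′×2.5′, letters a–x): 0.0497/0.0833333 → 0 → a, 0.4065/0.0416667 → 9 → j; chars aj.

IF14aj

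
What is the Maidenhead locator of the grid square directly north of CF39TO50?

Latitude extended square 0; +1 → 1.
The longitude characters are unchanged.

CF39to51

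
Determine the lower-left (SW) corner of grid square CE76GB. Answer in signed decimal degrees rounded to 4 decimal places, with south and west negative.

-43.9583, -125.5000

Field C=2, E=4: +2·20° lon, +4·10° lat → SW at lon -140°, lat -50°.
Square 7, 6: +7·2° lon, +6·1° lat → SW at lon -126°, lat -44°.
Subsquare g=6, b=1: +6·0.0833333° lon, +1·0.0416667° lat → SW at lon -125.5°, lat -43.9583°.
latitude -43.9583, longitude -125.5000.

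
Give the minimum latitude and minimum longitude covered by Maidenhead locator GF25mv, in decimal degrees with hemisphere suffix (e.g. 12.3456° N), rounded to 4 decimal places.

34.1250° S, 55.0000° W

Field G=6, F=5: +6·20° lon, +5·10° lat → SW at lon -60°, lat -40°.
Square 2, 5: +2·2° lon, +5·1° lat → SW at lon -56°, lat -35°.
Subsquare m=12, v=21: +12·0.0833333° lon, +21·0.0416667° lat → SW at lon -55°, lat -34.125°.
latitude 34.1250° S, longitude 55.0000° W.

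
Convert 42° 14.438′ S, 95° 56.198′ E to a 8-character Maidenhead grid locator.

NE77xs22

Offset from 180°W / 90°S: lon 275.93663°, lat 47.75937°.
Field (20°×10°, letters A–R): 275.93663/20 → 13 → N, 47.75937/10 → 4 → E; chars NE.
Square (2°×1°, digits 0–9): 15.93663/2 → 7, 7.75937/1 → 7; chars 77.
Subsquare (5′×2.5′, letters a–x): 1.93663/0.0833333 → 23 → x, 0.75937/0.0416667 → 18 → s; chars xs.
Extended square (30″×15″, digits 0–9): 0.01997/0.00833333 → 2, 0.00937/0.00416667 → 2; chars 22.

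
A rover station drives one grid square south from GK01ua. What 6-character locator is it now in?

GK00ux

Latitude subsquare a = 0; −1 → -1, wraps to 23 = x, carry into square.
Latitude square 1; −1 → 0.
The longitude characters are unchanged.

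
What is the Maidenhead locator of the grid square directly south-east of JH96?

Longitude square 9; +1 → 10, wraps to 0, carry into field.
Longitude field J = 9; +1 → 10 = K.
Latitude square 6; −1 → 5.

KH05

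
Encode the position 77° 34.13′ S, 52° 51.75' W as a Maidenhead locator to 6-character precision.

Shift to the Maidenhead origin (180°W, 90°S): lon 127.1375, lat 12.4312.
Field: 127.1375/20 → 6 → G, 12.4312/10 → 1 → B; chars GB.
Square: 7.1375/2 → 3, 2.4312/1 → 2; chars 32.
Subsquare: 1.1375/0.0833333 → 13 → n, 0.4312/0.0416667 → 10 → k; chars nk.

GB32nk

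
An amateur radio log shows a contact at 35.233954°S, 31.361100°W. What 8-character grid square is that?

HF44hs63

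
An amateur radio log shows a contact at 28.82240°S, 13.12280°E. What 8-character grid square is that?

JG61ne42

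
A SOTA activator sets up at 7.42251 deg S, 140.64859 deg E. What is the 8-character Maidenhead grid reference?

QI02hn78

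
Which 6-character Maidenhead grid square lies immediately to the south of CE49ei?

Latitude subsquare i = 8; −1 → 7 = h.
The longitude characters are unchanged.

CE49eh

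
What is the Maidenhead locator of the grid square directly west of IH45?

IH35

Longitude square 4; −1 → 3.
The latitude characters are unchanged.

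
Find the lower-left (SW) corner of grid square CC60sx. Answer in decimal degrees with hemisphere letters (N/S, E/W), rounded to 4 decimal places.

69.0417° S, 126.5000° W

Field C=2, C=2: +2·20° lon, +2·10° lat → SW at lon -140°, lat -70°.
Square 6, 0: +6·2° lon, +0·1° lat → SW at lon -128°, lat -70°.
Subsquare s=18, x=23: +18·0.0833333° lon, +23·0.0416667° lat → SW at lon -126.5°, lat -69.0417°.
latitude 69.0417° S, longitude 126.5000° W.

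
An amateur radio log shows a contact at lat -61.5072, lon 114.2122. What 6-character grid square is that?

OC78cl

Offset from 180°W / 90°S: lon 294.2122°, lat 28.4928°.
Field (20°×10°, letters A–R): lon ⌊294.2122/20⌋ = 14 → O; lat ⌊28.4928/10⌋ = 2 → C.
Square (2°×1°, digits 0–9): lon ⌊14.2122/2⌋ = 7; lat ⌊8.4928/1⌋ = 8.
Subsquare (5′×2.5′, letters a–x): lon ⌊0.2122/0.0833333⌋ = 2 → c; lat ⌊0.4928/0.0416667⌋ = 11 → l.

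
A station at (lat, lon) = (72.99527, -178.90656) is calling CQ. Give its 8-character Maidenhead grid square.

AQ02nx18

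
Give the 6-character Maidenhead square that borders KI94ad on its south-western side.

KI84xc

Longitude subsquare a = 0; −1 → -1, wraps to 23 = x, carry into square.
Longitude square 9; −1 → 8.
Latitude subsquare d = 3; −1 → 2 = c.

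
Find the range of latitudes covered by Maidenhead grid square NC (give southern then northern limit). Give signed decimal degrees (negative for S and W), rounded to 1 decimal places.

Field N=13, C=2: +13·20° lon, +2·10° lat → SW at lon 80°, lat -70°.
Cell spans 20° lon × 10° lat.
south -70.0, north -60.0.

-70.0, -60.0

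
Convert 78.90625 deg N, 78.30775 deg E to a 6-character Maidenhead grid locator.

MQ98dv

Add 180° to longitude and 90° to latitude: 258.3077, 168.9062.
Field: lon ⌊258.3077/20⌋ = 12 → M; lat ⌊168.9062/10⌋ = 16 → Q.
Square: lon ⌊18.3077/2⌋ = 9; lat ⌊8.9062/1⌋ = 8.
Subsquare: lon ⌊0.3077/0.0833333⌋ = 3 → d; lat ⌊0.9062/0.0416667⌋ = 21 → v.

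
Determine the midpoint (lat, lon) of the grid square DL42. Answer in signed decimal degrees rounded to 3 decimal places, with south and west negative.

22.500, -111.000

Field D=3, L=11: +3·20° lon, +11·10° lat → SW at lon -120°, lat 20°.
Square 4, 2: +4·2° lon, +2·1° lat → SW at lon -112°, lat 22°.
Cell spans 2° lon × 1° lat. Centre is SW corner plus half of each.
latitude 22.500, longitude -111.000.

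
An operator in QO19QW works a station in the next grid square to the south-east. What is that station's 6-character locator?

Longitude subsquare q = 16; +1 → 17 = r.
Latitude subsquare w = 22; −1 → 21 = v.

QO19rv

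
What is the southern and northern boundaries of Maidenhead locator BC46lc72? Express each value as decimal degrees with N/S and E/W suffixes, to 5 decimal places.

63.90833° S, 63.90417° S

Field B=1, C=2: +1·20° lon, +2·10° lat → SW at lon -160°, lat -70°.
Square 4, 6: +4·2° lon, +6·1° lat → SW at lon -152°, lat -64°.
Subsquare l=11, c=2: +11·0.0833333° lon, +2·0.0416667° lat → SW at lon -151.083°, lat -63.9167°.
Extended square 7, 2: +7·0.00833333° lon, +2·0.00416667° lat → SW at lon -151.025°, lat -63.9083°.
Cell spans 0.00833333° lon × 0.00416667° lat.
south 63.90833° S, north 63.90417° S.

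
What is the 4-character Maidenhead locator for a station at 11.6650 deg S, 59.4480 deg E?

LH98

Add 180° to longitude and 90° to latitude: 239.45, 78.34.
Field (20°×10°, letters A–R): 239.45/20 → 11 → L, 78.34/10 → 7 → H; chars LH.
Square (2°×1°, digits 0–9): 19.45/2 → 9, 8.34/1 → 8; chars 98.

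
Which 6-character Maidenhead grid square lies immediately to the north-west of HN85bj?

HN85ak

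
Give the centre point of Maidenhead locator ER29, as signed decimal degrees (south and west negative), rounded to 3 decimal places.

89.500, -95.000

Field E=4, R=17: +4·20° lon, +17·10° lat → SW at lon -100°, lat 80°.
Square 2, 9: +2·2° lon, +9·1° lat → SW at lon -96°, lat 89°.
Cell spans 2° lon × 1° lat. Centre is SW corner plus half of each.
latitude 89.500, longitude -95.000.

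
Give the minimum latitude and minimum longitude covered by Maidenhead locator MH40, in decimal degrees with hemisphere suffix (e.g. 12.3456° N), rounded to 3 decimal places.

20.000° S, 68.000° E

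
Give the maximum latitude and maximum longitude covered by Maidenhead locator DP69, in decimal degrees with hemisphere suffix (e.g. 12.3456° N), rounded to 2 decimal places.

Field D=3, P=15: +3·20° lon, +15·10° lat → SW at lon -120°, lat 60°.
Square 6, 9: +6·2° lon, +9·1° lat → SW at lon -108°, lat 69°.
Cell spans 2° lon × 1° lat. NE corner is SW corner plus one full cell.
latitude 70.00° N, longitude 106.00° W.

70.00° N, 106.00° W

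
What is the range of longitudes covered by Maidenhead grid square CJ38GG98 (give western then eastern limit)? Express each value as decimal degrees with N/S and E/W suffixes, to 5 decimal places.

133.42500° W, 133.41667° W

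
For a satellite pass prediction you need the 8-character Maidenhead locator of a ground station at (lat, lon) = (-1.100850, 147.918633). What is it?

QI38xv05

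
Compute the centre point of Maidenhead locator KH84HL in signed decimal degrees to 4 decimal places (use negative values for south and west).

Field K=10, H=7: +10·20° lon, +7·10° lat → SW at lon 20°, lat -20°.
Square 8, 4: +8·2° lon, +4·1° lat → SW at lon 36°, lat -16°.
Subsquare h=7, l=11: +7·0.0833333° lon, +11·0.0416667° lat → SW at lon 36.5833°, lat -15.5417°.
Cell spans 0.0833333° lon × 0.0416667° lat. Centre is SW corner plus half of each.
latitude -15.5208, longitude 36.6250.

-15.5208, 36.6250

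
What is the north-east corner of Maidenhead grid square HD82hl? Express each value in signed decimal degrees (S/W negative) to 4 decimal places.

-57.5000, -23.3333

Field H=7, D=3: +7·20° lon, +3·10° lat → SW at lon -40°, lat -60°.
Square 8, 2: +8·2° lon, +2·1° lat → SW at lon -24°, lat -58°.
Subsquare h=7, l=11: +7·0.0833333° lon, +11·0.0416667° lat → SW at lon -23.4167°, lat -57.5417°.
Cell spans 0.0833333° lon × 0.0416667° lat. NE corner is SW corner plus one full cell.
latitude -57.5000, longitude -23.3333.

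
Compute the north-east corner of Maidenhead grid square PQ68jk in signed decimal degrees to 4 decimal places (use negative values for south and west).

78.4583, 132.8333

Field P=15, Q=16: +15·20° lon, +16·10° lat → SW at lon 120°, lat 70°.
Square 6, 8: +6·2° lon, +8·1° lat → SW at lon 132°, lat 78°.
Subsquare j=9, k=10: +9·0.0833333° lon, +10·0.0416667° lat → SW at lon 132.75°, lat 78.4167°.
Cell spans 0.0833333° lon × 0.0416667° lat. NE corner is SW corner plus one full cell.
latitude 78.4583, longitude 132.8333.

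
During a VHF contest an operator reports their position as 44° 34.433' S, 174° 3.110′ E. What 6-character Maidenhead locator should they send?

Offset from 180°W / 90°S: lon 354.0518°, lat 45.4261°.
Field (20°×10°, letters A–R): lon ⌊354.0518/20⌋ = 17 → R; lat ⌊45.4261/10⌋ = 4 → E.
Square (2°×1°, digits 0–9): lon ⌊14.0518/2⌋ = 7; lat ⌊5.4261/1⌋ = 5.
Subsquare (5′×2.5′, letters a–x): lon ⌊0.0518/0.0833333⌋ = 0 → a; lat ⌊0.4261/0.0416667⌋ = 10 → k.

RE75ak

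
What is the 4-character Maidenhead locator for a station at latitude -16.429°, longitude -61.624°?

FH93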